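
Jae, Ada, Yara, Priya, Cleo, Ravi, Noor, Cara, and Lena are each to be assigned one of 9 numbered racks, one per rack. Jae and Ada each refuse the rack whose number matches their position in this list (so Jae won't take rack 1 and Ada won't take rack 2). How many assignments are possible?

Let Aᵢ (for i ∈ {1, 2}) be the placements that put person i in their forbidden rack. Any j of these fix j positions, leaving (9−j)! ways to fill the rest, and there are C(2,j) ways to pick which j.
By inclusion–exclusion, the number of valid placements is Σ_{j=0}^{2} (−1)^j C(2,j)·(9−j)!.
Computing: 362880 − 80640 + 5040 = 287280.

287280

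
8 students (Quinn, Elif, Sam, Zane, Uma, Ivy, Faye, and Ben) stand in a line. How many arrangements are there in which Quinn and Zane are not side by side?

30240

Of the 8! = 40320 arrangements, those with Quinn and Zane adjacent number 2 × 7! = 10080 (treat the pair as a block with 2 internal orders).
So 40320 − 10080 = 30240 arrangements keep them apart.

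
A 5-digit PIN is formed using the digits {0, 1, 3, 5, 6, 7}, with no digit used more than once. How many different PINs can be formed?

720

Choose and order 5 of the 6 symbols: the first digit has 6 options, the next 5, and so on down to 2.
That product is 6 × 5 × 4 × 3 × 2 = 720.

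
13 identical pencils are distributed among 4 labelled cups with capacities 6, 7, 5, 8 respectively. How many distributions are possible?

266

Without the upper bounds there are C(16,3) = 560 ways to split 13 among 4 cups.
Subtract solutions that violate a single cap (substitute x_i' = x_i − (cap_i+1)): x_1 ≥ 7 gives C(9,3) = 84; x_2 ≥ 8 gives C(8,3) = 56; x_3 ≥ 6 gives C(10,3) = 120; x_4 ≥ 9 gives C(7,3) = 35. Together 295.
Add back pairs where two caps are both exceeded: 0 + 1 + 0 + 0 + 0 + 0 = 1.
By inclusion–exclusion the count is 560 − 295 + 1 = 266.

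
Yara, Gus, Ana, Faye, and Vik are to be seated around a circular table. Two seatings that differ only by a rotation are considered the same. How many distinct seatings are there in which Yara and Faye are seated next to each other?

Glue Yara and Faye into a block (2 internal orders). Seating 4 units around a circle gives (3)! arrangements.
So 2 × (3)! = 2 × 6 = 12.

12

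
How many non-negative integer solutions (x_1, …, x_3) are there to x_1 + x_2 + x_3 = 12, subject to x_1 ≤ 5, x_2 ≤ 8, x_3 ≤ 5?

Ignoring the caps, the number of non-negative solutions to x_1+…+x_3 = 12 is C(14,2) = 91.
Subtract solutions that violate a single cap (substitute x_i' = x_i − (cap_i+1)): x_1 ≥ 6 gives C(8,2) = 28; x_2 ≥ 9 gives C(5,2) = 10; x_3 ≥ 6 gives C(8,2) = 28. Together 66.
Add back pairs where two caps are both exceeded: 0 + 1 + 0 = 1.
By inclusion–exclusion the count is 91 − 66 + 1 = 26.

26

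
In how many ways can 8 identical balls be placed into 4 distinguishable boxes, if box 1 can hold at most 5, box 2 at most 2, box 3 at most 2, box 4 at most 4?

Without the upper bounds there are C(11,3) = 165 ways to split 8 among 4 boxes.
Subtract solutions that violate a single cap (substitute x_i' = x_i − (cap_i+1)): x_1 ≥ 6 gives C(5,3) = 10; x_2 ≥ 3 gives C(8,3) = 56; x_3 ≥ 3 gives C(8,3) = 56; x_4 ≥ 5 gives C(6,3) = 20. Together 142.
Add back pairs where two caps are both exceeded: 0 + 0 + 0 + 10 + 1 + 1 = 12.
By inclusion–exclusion the count is 165 − 142 + 12 = 35.

35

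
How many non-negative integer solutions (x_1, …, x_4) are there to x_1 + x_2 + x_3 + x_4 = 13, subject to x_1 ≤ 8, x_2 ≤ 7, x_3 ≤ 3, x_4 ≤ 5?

154

Ignoring the caps, the number of non-negative solutions to x_1+…+x_4 = 13 is C(16,3) = 560.
Subtract solutions that violate a single cap (substitute x_i' = x_i − (cap_i+1)): x_1 ≥ 9 gives C(7,3) = 35; x_2 ≥ 8 gives C(8,3) = 56; x_3 ≥ 4 gives C(12,3) = 220; x_4 ≥ 6 gives C(10,3) = 120. Together 431.
Add back pairs where two caps are both exceeded: 0 + 1 + 0 + 4 + 0 + 20 = 25.
By inclusion–exclusion the count is 560 − 431 + 25 = 154.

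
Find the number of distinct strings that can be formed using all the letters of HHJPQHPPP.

2520

Letter multiplicities in HHJPQHPPP: H×3, J×1, P×4, Q×1.
So there are 9! / (4!·3!) = 2520 distinguishable arrangements.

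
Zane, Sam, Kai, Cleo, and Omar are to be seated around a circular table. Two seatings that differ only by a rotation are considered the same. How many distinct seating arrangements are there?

24

Fix one person's seat to break rotational symmetry; the remaining 4 people can be arranged in (4)! = 24 ways.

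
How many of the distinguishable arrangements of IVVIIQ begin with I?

Fix I in the first position and arrange the remaining 5 letters.
Those 5 letters have I appearing twice and V appearing twice, giving (5)!/(2!·2!) = 30.

30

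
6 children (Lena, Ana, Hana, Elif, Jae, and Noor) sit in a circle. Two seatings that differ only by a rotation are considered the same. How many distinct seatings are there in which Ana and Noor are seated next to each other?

Treat {Ana, Noor} as one unit (2 internal orders) and seat the resulting 5 units around the table: (4)! circular arrangements.
So 2 × (4)! = 2 × 24 = 48.

48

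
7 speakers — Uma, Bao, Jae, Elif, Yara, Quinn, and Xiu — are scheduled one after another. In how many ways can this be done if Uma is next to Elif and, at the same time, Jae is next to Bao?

Treat {Uma,Elif} as one block (2 orders) and {Jae,Bao} as another (2 orders).
That leaves 5 units to arrange: 2 × 2 × 5! = 4 × 120 = 480.

480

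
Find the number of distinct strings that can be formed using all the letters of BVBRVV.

The 6 letters of BVBRVV have repeats: B appearing twice and V appearing 3 times.
Dividing 6! = 720 by 3!·2! = 12 for the repeated letters gives 60.

60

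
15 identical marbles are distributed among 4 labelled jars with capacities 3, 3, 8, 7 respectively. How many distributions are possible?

64

By stars and bars, unrestricted non-negative solutions to x_1+…+x_4 = 15 number C(15+3,3) = 816.
Subtract solutions that violate a single cap (substitute x_i' = x_i − (cap_i+1)): x_1 ≥ 4 gives C(14,3) = 364; x_2 ≥ 4 gives C(14,3) = 364; x_3 ≥ 9 gives C(9,3) = 84; x_4 ≥ 8 gives C(10,3) = 120. Together 932.
Add back pairs where two caps are both exceeded: 120 + 10 + 20 + 10 + 20 + 0 = 180.
By inclusion–exclusion the count is 816 − 932 + 180 = 64.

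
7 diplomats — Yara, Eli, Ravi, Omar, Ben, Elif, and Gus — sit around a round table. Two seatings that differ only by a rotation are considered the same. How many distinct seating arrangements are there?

Fix one person's seat to break rotational symmetry; the remaining 6 people can be arranged in (6)! = 720 ways.

720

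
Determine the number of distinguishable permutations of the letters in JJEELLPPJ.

7560

The 9 letters of JJEELLPPJ have repeats: E appearing twice, J appearing 3 times, L appearing twice, and P appearing twice.
Dividing 9! = 362880 by 3!·2!·2!·2! = 48 for the repeated letters gives 7560.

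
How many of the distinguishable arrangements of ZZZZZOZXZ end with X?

With the last slot taken by X, it remains to arrange the other 8 letters (ZZZZZOZZ).
Those 8 letters have Z appearing 7 times, giving (8)!/(7!) = 8.

8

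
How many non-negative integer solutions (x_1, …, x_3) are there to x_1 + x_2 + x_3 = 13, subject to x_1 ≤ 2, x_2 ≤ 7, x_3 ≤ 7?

By stars and bars, unrestricted non-negative solutions to x_1+…+x_3 = 13 number C(13+2,2) = 105.
Subtract solutions that violate a single cap (substitute x_i' = x_i − (cap_i+1)): x_1 ≥ 3 gives C(12,2) = 66; x_2 ≥ 8 gives C(7,2) = 21; x_3 ≥ 8 gives C(7,2) = 21. Together 108.
Add back pairs where two caps are both exceeded: 6 + 6 + 0 = 12.
By inclusion–exclusion the count is 105 − 108 + 12 = 9.

9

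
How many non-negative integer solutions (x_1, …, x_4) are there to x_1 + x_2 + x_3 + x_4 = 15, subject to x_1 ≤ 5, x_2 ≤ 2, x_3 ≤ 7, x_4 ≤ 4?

By stars and bars, unrestricted non-negative solutions to x_1+…+x_4 = 15 number C(15+3,3) = 816.
Subtract solutions that violate a single cap (substitute x_i' = x_i − (cap_i+1)): x_1 ≥ 6 gives C(12,3) = 220; x_2 ≥ 3 gives C(15,3) = 455; x_3 ≥ 8 gives C(10,3) = 120; x_4 ≥ 5 gives C(13,3) = 286. Together 1081.
Add back pairs where two caps are both exceeded: 84 + 4 + 35 + 35 + 120 + 10 = 288.
Subtract triples: 0 + 4 + 0 + 0 = 4.
By inclusion–exclusion the count is 816 − 1081 + 288 − 4 = 19.

19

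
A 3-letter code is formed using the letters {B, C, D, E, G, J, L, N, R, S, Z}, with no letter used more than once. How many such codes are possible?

990

This is a permutation of 3 out of 11: P(11,3) = 11!/8!.
That product is 11 × 10 × 9 = 990.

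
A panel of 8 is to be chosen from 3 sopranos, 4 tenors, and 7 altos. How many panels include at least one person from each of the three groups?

Total 8-person selections from all 14: C(14,8) = 3003.
Selections missing a whole group: no sopranos → C(11,8) = 165; no tenors → C(10,8) = 45; no altos → C(7,8) = 0.
Add back selections omitting two groups (i.e. drawn from a single group): C(3,8) + C(4,8) + C(7,8) = 0.
By inclusion–exclusion: 3003 − 210 + 0 = 2793.

2793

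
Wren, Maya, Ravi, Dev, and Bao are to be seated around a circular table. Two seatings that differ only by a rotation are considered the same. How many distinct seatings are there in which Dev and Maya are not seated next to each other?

12

All circular seatings of 5 people number (4)! = 24.
Those with Dev next to Maya: fuse the pair into one unit and seat 4 units around a circle — 2·(3)! = 12.
Subtracting, 24 − 12 = 12.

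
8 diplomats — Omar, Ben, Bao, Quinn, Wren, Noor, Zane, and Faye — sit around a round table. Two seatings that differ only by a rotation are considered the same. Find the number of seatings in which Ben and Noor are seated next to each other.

Glue Ben and Noor into a block (2 internal orders). Seating 7 units around a circle gives (6)! arrangements.
So 2 × (6)! = 2 × 720 = 1440.

1440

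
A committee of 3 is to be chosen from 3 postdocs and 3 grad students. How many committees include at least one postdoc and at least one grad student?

Total 3-person selections from all 6: C(6,3) = 20.
Subtract selections that omit an entire group: no postdocs → C(3,3) = 1; no grad students → C(3,3) = 1.
Both groups omitted at once is impossible, so 20 − 2 = 18.

18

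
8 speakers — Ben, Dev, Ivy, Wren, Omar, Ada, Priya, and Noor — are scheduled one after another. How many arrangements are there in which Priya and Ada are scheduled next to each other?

Place the 6 others and the Priya-Ada pair as 7 objects in a line; the pair has 2 internal arrangements.
So the count is 2·(7)! = 10080.

10080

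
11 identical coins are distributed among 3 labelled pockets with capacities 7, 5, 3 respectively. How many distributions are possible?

14

Without the upper bounds there are C(13,2) = 78 ways to split 11 among 3 pockets.
Subtract solutions that violate a single cap (substitute x_i' = x_i − (cap_i+1)): x_1 ≥ 8 gives C(5,2) = 10; x_2 ≥ 6 gives C(7,2) = 21; x_3 ≥ 4 gives C(9,2) = 36. Together 67.
Add back pairs where two caps are both exceeded: 0 + 0 + 3 = 3.
By inclusion–exclusion the count is 78 − 67 + 3 = 14.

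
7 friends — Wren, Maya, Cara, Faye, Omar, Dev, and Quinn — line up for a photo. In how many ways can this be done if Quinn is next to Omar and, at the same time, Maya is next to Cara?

Treat {Quinn,Omar} as one block (2 orders) and {Maya,Cara} as another (2 orders).
That leaves 5 units to arrange: 2 × 2 × 5! = 4 × 120 = 480.

480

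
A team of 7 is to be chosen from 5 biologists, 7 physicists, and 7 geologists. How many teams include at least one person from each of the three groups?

45374

Total 7-person selections from all 19: C(19,7) = 50388.
Selections missing a whole group: no biologists → C(14,7) = 3432; no physicists → C(12,7) = 792; no geologists → C(12,7) = 792.
Add back selections omitting two groups (i.e. drawn from a single group): C(5,7) + C(7,7) + C(7,7) = 2.
By inclusion–exclusion: 50388 − 5016 + 2 = 45374.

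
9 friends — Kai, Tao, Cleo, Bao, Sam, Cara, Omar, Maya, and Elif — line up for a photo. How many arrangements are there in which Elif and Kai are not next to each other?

282240

There are 9! = 362880 arrangements in all. If Elif and Kai are adjacent, merging them into one block gives 2·(8)! = 80640 arrangements.
Complementary counting: 362880 − 80640 = 282240.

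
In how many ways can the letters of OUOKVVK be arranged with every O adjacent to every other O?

Treat the 2 copies of O as a single block. The multiset to arrange is then {OO, K, K, U, V, V}, 6 items in all.
That gives (6)!/(2!·2!) = 180 arrangements.

180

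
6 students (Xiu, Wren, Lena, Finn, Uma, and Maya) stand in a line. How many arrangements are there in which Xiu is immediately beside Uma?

Treat {Xiu, Uma} as a single unit. There are 5 units to order, and the pair itself can be ordered 2 ways.
That gives 2 × 5! = 2 × 120 = 240.

240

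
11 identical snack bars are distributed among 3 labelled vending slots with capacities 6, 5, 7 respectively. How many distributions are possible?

Ignoring the caps, the number of non-negative solutions to x_1+…+x_3 = 11 is C(13,2) = 78.
Subtract solutions that violate a single cap (substitute x_i' = x_i − (cap_i+1)): x_1 ≥ 7 gives C(6,2) = 15; x_2 ≥ 6 gives C(7,2) = 21; x_3 ≥ 8 gives C(5,2) = 10. Together 46.
No two caps can be exceeded simultaneously, so the pair terms are all 0.
By inclusion–exclusion the count is 78 − 46 + 0 = 32.

32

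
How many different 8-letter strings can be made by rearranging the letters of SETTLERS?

Letter multiplicities in SETTLERS: E×2, L×1, R×1, S×2, T×2.
So there are 8! / (2!·2!·2!) = 5040 distinguishable arrangements.

5040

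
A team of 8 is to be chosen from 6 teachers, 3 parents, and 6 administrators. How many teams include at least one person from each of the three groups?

5922

Unrestricted: C(15,8) = 6435 ways to pick any 8 of the 15.
Selections missing a whole group: no teachers → C(9,8) = 9; no parents → C(12,8) = 495; no administrators → C(9,8) = 9.
Add back selections omitting two groups (i.e. drawn from a single group): C(6,8) + C(3,8) + C(6,8) = 0.
By inclusion–exclusion: 6435 − 513 + 0 = 5922.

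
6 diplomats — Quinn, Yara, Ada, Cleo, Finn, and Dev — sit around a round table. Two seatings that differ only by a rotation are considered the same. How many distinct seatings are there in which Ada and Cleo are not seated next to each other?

72

All circular seatings of 6 people number (5)! = 120.
Those with Ada next to Cleo: fuse the pair into one unit and seat 5 units around a circle — 2·(4)! = 48.
Subtracting, 120 − 48 = 72.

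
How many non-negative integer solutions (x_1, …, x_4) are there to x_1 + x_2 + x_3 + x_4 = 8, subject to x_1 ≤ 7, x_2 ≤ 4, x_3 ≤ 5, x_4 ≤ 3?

By stars and bars, unrestricted non-negative solutions to x_1+…+x_4 = 8 number C(8+3,3) = 165.
Subtract solutions that violate a single cap (substitute x_i' = x_i − (cap_i+1)): x_1 ≥ 8 gives C(3,3) = 1; x_2 ≥ 5 gives C(6,3) = 20; x_3 ≥ 6 gives C(5,3) = 10; x_4 ≥ 4 gives C(7,3) = 35. Together 66.
No two caps can be exceeded simultaneously, so the pair terms are all 0.
By inclusion–exclusion the count is 165 − 66 + 0 = 99.

99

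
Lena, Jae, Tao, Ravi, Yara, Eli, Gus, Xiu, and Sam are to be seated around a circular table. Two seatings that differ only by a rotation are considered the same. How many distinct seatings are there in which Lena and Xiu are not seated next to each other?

Without the restriction there are (8)! = 40320 seatings.
Those with Lena next to Xiu: fuse the pair into one unit and seat 8 units around a circle — 2·(7)! = 10080.
Subtracting, 40320 − 10080 = 30240.

30240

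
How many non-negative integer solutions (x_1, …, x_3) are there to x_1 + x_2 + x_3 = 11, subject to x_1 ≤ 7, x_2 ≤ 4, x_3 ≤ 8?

34

Ignoring the caps, the number of non-negative solutions to x_1+…+x_3 = 11 is C(13,2) = 78.
Subtract solutions that violate a single cap (substitute x_i' = x_i − (cap_i+1)): x_1 ≥ 8 gives C(5,2) = 10; x_2 ≥ 5 gives C(8,2) = 28; x_3 ≥ 9 gives C(4,2) = 6. Together 44.
No two caps can be exceeded simultaneously, so the pair terms are all 0.
By inclusion–exclusion the count is 78 − 44 + 0 = 34.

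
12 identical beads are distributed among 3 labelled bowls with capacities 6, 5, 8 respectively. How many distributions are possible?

32

Ignoring the caps, the number of non-negative solutions to x_1+…+x_3 = 12 is C(14,2) = 91.
Subtract solutions that violate a single cap (substitute x_i' = x_i − (cap_i+1)): x_1 ≥ 7 gives C(7,2) = 21; x_2 ≥ 6 gives C(8,2) = 28; x_3 ≥ 9 gives C(5,2) = 10. Together 59.
No two caps can be exceeded simultaneously, so the pair terms are all 0.
By inclusion–exclusion the count is 91 − 59 + 0 = 32.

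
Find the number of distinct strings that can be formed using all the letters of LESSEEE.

The 7 letters of LESSEEE have repeats: E appearing 4 times and S appearing twice.
The number of distinct arrangements is 7!/(4!·2!) = 5040/48 = 105.

105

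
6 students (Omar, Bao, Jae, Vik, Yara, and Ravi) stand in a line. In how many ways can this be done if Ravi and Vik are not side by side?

Of the 6! = 720 arrangements, those with Ravi and Vik adjacent number 2 × 5! = 240 (treat the pair as a block with 2 internal orders).
Complementary counting: 720 − 240 = 480.

480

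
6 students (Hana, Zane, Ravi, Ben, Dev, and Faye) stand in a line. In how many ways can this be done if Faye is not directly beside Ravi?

There are 6! = 720 arrangements in all. If Faye and Ravi are adjacent, merging them into one block gives 2·(5)! = 240 arrangements.
Complementary counting: 720 − 240 = 480.

480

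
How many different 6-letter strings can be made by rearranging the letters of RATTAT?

Letter multiplicities in RATTAT: A×2, R×1, T×3.
The number of distinct arrangements is 6!/(3!·2!) = 720/12 = 60.

60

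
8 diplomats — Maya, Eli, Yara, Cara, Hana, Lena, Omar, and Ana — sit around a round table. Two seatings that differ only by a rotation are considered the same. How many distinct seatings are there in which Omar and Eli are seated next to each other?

Treat {Omar, Eli} as one unit (2 internal orders) and seat the resulting 7 units around the table: (6)! circular arrangements.
So 2 × (6)! = 2 × 720 = 1440.

1440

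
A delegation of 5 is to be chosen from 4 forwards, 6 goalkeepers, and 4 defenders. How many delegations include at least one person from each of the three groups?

1448

Total 5-person selections from all 14: C(14,5) = 2002.
Selections missing a whole group: no forwards → C(10,5) = 252; no goalkeepers → C(8,5) = 56; no defenders → C(10,5) = 252.
Add back selections omitting two groups (i.e. drawn from a single group): C(4,5) + C(6,5) + C(4,5) = 6.
By inclusion–exclusion: 2002 − 560 + 6 = 1448.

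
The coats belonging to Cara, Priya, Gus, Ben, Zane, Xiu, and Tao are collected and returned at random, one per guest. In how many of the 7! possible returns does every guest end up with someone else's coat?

This is the derangement count D_7: permutations of 7 items with no fixed point.
By inclusion–exclusion this is Σ_{j=0}^{7} (−1)^j C(7,j)·(7−j)!.
Computing: 5040 − 5040 + 2520 − 840 + 210 − 42 + 7 − 1 = 1854.

1854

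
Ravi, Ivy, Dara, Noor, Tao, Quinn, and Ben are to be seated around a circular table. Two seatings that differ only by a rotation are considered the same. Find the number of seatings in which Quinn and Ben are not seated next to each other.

480

Without the restriction there are (6)! = 720 seatings.
Seatings with Quinn beside Ben: treat them as a block with 2 internal orders, giving 2 × (5)! = 240.
Subtracting, 720 − 240 = 480.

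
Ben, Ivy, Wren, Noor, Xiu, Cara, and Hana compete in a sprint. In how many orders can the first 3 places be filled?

This is an ordered selection of 3 from 7: P(7,3).
That gives 7 × 6 × 5 = 210.

210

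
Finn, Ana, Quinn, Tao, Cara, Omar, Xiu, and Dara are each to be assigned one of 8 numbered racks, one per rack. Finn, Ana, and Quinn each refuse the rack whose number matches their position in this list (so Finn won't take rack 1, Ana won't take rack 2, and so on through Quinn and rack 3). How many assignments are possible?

27240

Let Aᵢ (for i ∈ {1, 2, 3}) be the placements that put person i in their forbidden rack. Any j of these fix j positions, leaving (8−j)! ways to fill the rest, and there are C(3,j) ways to pick which j.
By inclusion–exclusion, the number of valid placements is Σ_{j=0}^{3} (−1)^j C(3,j)·(8−j)!.
Computing: 40320 − 15120 + 2160 − 120 = 27240.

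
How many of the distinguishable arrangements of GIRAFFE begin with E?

Fix E in the first position and arrange the remaining 6 letters.
Those 6 letters have F appearing twice, giving (6)!/(2!) = 360.

360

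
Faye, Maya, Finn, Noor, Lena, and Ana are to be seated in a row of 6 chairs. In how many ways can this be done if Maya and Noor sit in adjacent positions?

Place the 4 others and the Maya-Noor pair as 5 objects in a line; the pair has 2 internal arrangements.
So the count is 2·(5)! = 240.

240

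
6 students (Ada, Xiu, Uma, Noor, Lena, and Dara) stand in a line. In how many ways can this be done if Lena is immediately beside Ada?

240

Glue Lena and Ada into one block (2 internal orders), leaving 5 units to arrange in a row.
That gives 2 × 5! = 2 × 120 = 240.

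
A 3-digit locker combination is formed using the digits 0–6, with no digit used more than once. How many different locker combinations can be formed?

This is a permutation of 3 out of 7: P(7,3) = 7!/4!.
7 × 6 × 5 = 210.

210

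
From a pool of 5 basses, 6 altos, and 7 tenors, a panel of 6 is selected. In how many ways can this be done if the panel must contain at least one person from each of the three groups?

Unrestricted: C(18,6) = 18564 ways to pick any 6 of the 18.
Subtract selections that omit an entire group: no basses → C(13,6) = 1716; no altos → C(12,6) = 924; no tenors → C(11,6) = 462.
Add back selections omitting two groups (i.e. drawn from a single group): C(5,6) + C(6,6) + C(7,6) = 8.
By inclusion–exclusion: 18564 − 3102 + 8 = 15470.

15470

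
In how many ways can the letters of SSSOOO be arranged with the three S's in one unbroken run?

4

Treat the 3 copies of S as a single block. The multiset to arrange is then {SSS, O, O, O}, 4 items in all.
That gives (4)!/(3!) = 4 arrangements.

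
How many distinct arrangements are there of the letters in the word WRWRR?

10

The 5 letters of WRWRR have repeats: R appearing 3 times and W appearing twice.
So there are 5! / (3!·2!) = 10 distinguishable arrangements.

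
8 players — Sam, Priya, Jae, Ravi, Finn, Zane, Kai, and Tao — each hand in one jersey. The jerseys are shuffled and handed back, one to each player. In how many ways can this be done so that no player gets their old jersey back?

14833

Count assignments avoiding every fixed point. For any j of the 8 players fixed to their old jersey, the other 8−j can be arranged in (8−j)! ways.
By inclusion–exclusion this is Σ_{j=0}^{8} (−1)^j C(8,j)·(8−j)!.
Computing: 40320 − 40320 + 20160 − 6720 + 1680 − 336 + 56 − 8 + 1 = 14833.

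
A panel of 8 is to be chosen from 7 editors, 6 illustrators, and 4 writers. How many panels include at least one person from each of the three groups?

22813

Total 8-person selections from all 17: C(17,8) = 24310.
Selections missing a whole group: no editors → C(10,8) = 45; no illustrators → C(11,8) = 165; no writers → C(13,8) = 1287.
Add back selections omitting two groups (i.e. drawn from a single group): C(7,8) + C(6,8) + C(4,8) = 0.
By inclusion–exclusion: 24310 − 1497 + 0 = 22813.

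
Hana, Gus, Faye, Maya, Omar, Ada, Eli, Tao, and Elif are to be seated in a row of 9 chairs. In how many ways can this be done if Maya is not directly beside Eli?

282240

There are 9! = 362880 arrangements in all. If Maya and Eli are adjacent, merging them into one block gives 2·(8)! = 80640 arrangements.
So 362880 − 80640 = 282240 arrangements keep them apart.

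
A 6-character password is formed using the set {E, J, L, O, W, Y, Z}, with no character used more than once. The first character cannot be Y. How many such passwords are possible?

The first character has 7−1 = 6 choices (anything except Y).
The remaining 5 characters are filled from the other 6 symbols without repetition: 6 × 5 × 4 × 3 × 2 = 720.
Total: 6 × 720 = 4320.

4320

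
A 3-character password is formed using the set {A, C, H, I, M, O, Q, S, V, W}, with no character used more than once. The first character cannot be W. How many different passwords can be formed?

648

The first character has 10−1 = 9 choices (anything except W).
The remaining 2 characters are filled from the other 9 symbols without repetition: 9 × 8 = 72.
Total: 9 × 72 = 648.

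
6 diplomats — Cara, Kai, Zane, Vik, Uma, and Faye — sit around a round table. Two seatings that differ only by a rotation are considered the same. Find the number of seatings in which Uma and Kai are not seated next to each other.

Without the restriction there are (5)! = 120 seatings.
Seatings with Uma beside Kai: treat them as a block with 2 internal orders, giving 2 × (4)! = 48.
Subtracting, 120 − 48 = 72.

72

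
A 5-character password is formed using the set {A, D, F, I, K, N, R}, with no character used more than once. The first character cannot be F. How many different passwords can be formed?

The first character has 7−1 = 6 choices (anything except F).
The remaining 4 characters are filled from the other 6 symbols without repetition: 6 × 5 × 4 × 3 = 360.
Total: 6 × 360 = 2160.

2160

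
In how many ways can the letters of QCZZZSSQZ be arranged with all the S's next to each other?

Treat the 2 copies of S as a single block. The multiset to arrange is then {SS, C, Q, Q, Z, Z, Z, Z}, 8 items in all.
That gives (8)!/(4!·2!) = 840 arrangements.

840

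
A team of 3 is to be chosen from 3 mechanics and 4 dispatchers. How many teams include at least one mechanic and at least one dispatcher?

30

With no constraint there are C(7,3) = 35 possible selections.
Selections missing a whole group: no mechanics → C(4,3) = 4; no dispatchers → C(3,3) = 1.
Both groups omitted at once is impossible, so 35 − 5 = 30.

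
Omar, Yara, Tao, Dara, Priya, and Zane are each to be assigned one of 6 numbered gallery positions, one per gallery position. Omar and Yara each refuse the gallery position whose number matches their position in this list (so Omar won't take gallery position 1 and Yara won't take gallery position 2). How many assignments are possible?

Let Aᵢ (for i ∈ {1, 2}) be the placements that put person i in their forbidden gallery position. Any j of these fix j positions, leaving (6−j)! ways to fill the rest, and there are C(2,j) ways to pick which j.
By inclusion–exclusion, the number of valid placements is Σ_{j=0}^{2} (−1)^j C(2,j)·(6−j)!.
Computing: 720 − 240 + 24 = 504.

504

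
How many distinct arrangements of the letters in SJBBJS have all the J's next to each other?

30

Treat the 2 copies of J as a single block. The multiset to arrange is then {JJ, B, B, S, S}, 5 items in all.
That gives (5)!/(2!·2!) = 30 arrangements.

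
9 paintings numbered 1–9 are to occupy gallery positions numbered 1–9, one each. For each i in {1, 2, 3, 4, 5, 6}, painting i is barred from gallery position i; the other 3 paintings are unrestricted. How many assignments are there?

Let Aᵢ (for 1 ≤ i ≤ 6) be the placements that put painting i in its forbidden gallery position. Any j of these fix j positions, leaving (9−j)! ways to fill the rest, and there are C(6,j) ways to pick which j.
By inclusion–exclusion, the number of valid placements is Σ_{j=0}^{6} (−1)^j C(6,j)·(9−j)!.
Computing: 362880 − 241920 + 75600 − 14400 + 1800 − 144 + 6 = 183822.

183822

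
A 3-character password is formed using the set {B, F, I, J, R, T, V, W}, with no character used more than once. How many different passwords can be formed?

336

This is a permutation of 3 out of 8: P(8,3) = 8!/5!.
That product is 8 × 7 × 6 = 336.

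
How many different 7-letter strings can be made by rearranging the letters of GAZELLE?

GAZELLE has 7 letters with E appearing twice and L appearing twice.
So there are 7! / (2!·2!) = 1260 distinguishable arrangements.

1260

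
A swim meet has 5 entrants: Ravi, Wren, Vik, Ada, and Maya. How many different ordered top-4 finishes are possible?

120

This is an ordered selection of 4 from 5: P(5,4).
That gives 5 × 4 × 3 × 2 = 120.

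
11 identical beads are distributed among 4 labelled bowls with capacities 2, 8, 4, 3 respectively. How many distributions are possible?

50

Ignoring the caps, the number of non-negative solutions to x_1+…+x_4 = 11 is C(14,3) = 364.
Subtract solutions that violate a single cap (substitute x_i' = x_i − (cap_i+1)): x_1 ≥ 3 gives C(11,3) = 165; x_2 ≥ 9 gives C(5,3) = 10; x_3 ≥ 5 gives C(9,3) = 84; x_4 ≥ 4 gives C(10,3) = 120. Together 379.
Add back pairs where two caps are both exceeded: 0 + 20 + 35 + 0 + 0 + 10 = 65.
By inclusion–exclusion the count is 364 − 379 + 65 = 50.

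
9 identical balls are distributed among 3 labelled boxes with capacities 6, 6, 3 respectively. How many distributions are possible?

22

Without the upper bounds there are C(11,2) = 55 ways to split 9 among 3 boxes.
Subtract solutions that violate a single cap (substitute x_i' = x_i − (cap_i+1)): x_1 ≥ 7 gives C(4,2) = 6; x_2 ≥ 7 gives C(4,2) = 6; x_3 ≥ 4 gives C(7,2) = 21. Together 33.
No two caps can be exceeded simultaneously, so the pair terms are all 0.
By inclusion–exclusion the count is 55 − 33 + 0 = 22.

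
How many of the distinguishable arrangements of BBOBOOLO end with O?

140

With the last slot taken by O, it remains to arrange the other 7 letters (BBBOOLO).
Those 7 letters have B appearing 3 times and O appearing 3 times, giving (7)!/(3!·3!) = 140.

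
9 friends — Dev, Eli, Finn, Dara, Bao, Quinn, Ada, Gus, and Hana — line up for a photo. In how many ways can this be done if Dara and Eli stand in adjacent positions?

Treat {Dara, Eli} as a single unit. There are 8 units to order, and the pair itself can be ordered 2 ways.
That gives 2 × 8! = 2 × 40320 = 80640.

80640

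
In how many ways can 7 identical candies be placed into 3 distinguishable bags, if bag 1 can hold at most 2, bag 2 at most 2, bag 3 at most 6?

8

Without the upper bounds there are C(9,2) = 36 ways to split 7 among 3 bags.
Subtract solutions that violate a single cap (substitute x_i' = x_i − (cap_i+1)): x_1 ≥ 3 gives C(6,2) = 15; x_2 ≥ 3 gives C(6,2) = 15; x_3 ≥ 7 gives C(2,2) = 1. Together 31.
Add back pairs where two caps are both exceeded: 3 + 0 + 0 = 3.
By inclusion–exclusion the count is 36 − 31 + 3 = 8.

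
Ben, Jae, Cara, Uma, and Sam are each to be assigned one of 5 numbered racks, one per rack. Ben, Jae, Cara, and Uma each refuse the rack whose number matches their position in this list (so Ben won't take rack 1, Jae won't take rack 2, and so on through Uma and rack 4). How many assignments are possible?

53

Let Aᵢ (for 1 ≤ i ≤ 4) be the placements that put person i in their forbidden rack. Any j of these fix j positions, leaving (5−j)! ways to fill the rest, and there are C(4,j) ways to pick which j.
By inclusion–exclusion, the number of valid placements is Σ_{j=0}^{4} (−1)^j C(4,j)·(5−j)!.
Computing: 120 − 96 + 36 − 8 + 1 = 53.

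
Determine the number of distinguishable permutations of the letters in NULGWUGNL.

NULGWUGNL has 9 letters with G appearing twice, L appearing twice, N appearing twice, and U appearing twice.
Dividing 9! = 362880 by 2!·2!·2!·2! = 16 for the repeated letters gives 22680.

22680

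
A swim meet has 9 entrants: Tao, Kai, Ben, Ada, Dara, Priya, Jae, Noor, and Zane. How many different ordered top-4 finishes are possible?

This is an ordered selection of 4 from 9: P(9,4).
That gives 9 × 8 × 7 × 6 = 3024.

3024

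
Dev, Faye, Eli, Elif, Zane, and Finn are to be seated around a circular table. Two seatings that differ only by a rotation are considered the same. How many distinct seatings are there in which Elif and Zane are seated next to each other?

Treat {Elif, Zane} as one unit (2 internal orders) and seat the resulting 5 units around the table: (4)! circular arrangements.
So 2 × (4)! = 2 × 24 = 48.

48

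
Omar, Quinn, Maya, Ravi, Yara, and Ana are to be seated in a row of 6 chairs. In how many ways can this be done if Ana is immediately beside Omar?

240

Glue Ana and Omar into one block (2 internal orders), leaving 5 units to arrange in a row.
That gives 2 × 5! = 2 × 120 = 240.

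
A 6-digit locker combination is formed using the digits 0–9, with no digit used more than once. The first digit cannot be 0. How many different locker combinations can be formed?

The first digit has 10−1 = 9 choices (anything except 0).
The remaining 5 digits are filled from the other 9 symbols without repetition: 9 × 8 × 7 × 6 × 5 = 15120.
Total: 9 × 15120 = 136080.

136080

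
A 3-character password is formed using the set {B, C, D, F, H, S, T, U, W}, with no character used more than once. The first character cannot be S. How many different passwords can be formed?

The first character has 9−1 = 8 choices (anything except S).
The remaining 2 characters are filled from the other 8 symbols without repetition: 8 × 7 = 56.
Total: 8 × 56 = 448.

448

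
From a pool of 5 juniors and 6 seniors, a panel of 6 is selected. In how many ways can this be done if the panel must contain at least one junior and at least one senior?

Unrestricted: C(11,6) = 462 ways to pick any 6 of the 11.
Subtract selections that omit an entire group: no juniors → C(6,6) = 1; no seniors → C(5,6) = 0.
Both groups omitted at once is impossible, so 462 − 1 = 461.

461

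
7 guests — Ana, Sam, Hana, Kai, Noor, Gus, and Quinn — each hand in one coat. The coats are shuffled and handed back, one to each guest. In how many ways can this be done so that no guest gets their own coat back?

1854

Let Aᵢ be the assignments in which guest i gets their own coat. We want the size of the complement of A₁∪…∪A_7.
By inclusion–exclusion this is Σ_{j=0}^{7} (−1)^j C(7,j)·(7−j)!.
Computing: 5040 − 5040 + 2520 − 840 + 210 − 42 + 7 − 1 = 1854.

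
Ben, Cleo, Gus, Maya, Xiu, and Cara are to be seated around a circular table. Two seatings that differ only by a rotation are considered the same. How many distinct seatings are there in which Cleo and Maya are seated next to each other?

48

Glue Cleo and Maya into a block (2 internal orders). Seating 5 units around a circle gives (4)! arrangements.
So 2 × (4)! = 2 × 24 = 48.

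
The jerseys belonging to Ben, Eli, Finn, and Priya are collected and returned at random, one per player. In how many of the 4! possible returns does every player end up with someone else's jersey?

9

This is the derangement count D_4: permutations of 4 items with no fixed point.
By inclusion–exclusion this is Σ_{j=0}^{4} (−1)^j C(4,j)·(4−j)!.
Computing: 24 − 24 + 12 − 4 + 1 = 9.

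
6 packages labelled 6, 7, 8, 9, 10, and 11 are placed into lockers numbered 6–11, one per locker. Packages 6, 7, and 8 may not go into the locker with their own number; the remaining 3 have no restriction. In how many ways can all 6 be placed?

426

Let Aᵢ (for i ∈ {6, 7, 8}) be the placements that put package i in its forbidden locker. Any j of these fix j positions, leaving (6−j)! ways to fill the rest, and there are C(3,j) ways to pick which j.
By inclusion–exclusion, the number of valid placements is Σ_{j=0}^{3} (−1)^j C(3,j)·(6−j)!.
Computing: 720 − 360 + 72 − 6 = 426.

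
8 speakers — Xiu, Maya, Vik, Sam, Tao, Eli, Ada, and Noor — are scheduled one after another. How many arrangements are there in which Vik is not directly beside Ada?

Of the 8! = 40320 arrangements, those with Vik and Ada adjacent number 2 × 7! = 10080 (treat the pair as a block with 2 internal orders).
So 40320 − 10080 = 30240 arrangements keep them apart.

30240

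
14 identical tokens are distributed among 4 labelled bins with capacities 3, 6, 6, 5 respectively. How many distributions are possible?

By stars and bars, unrestricted non-negative solutions to x_1+…+x_4 = 14 number C(14+3,3) = 680.
Subtract solutions that violate a single cap (substitute x_i' = x_i − (cap_i+1)): x_1 ≥ 4 gives C(13,3) = 286; x_2 ≥ 7 gives C(10,3) = 120; x_3 ≥ 7 gives C(10,3) = 120; x_4 ≥ 6 gives C(11,3) = 165. Together 691.
Add back pairs where two caps are both exceeded: 20 + 20 + 35 + 1 + 4 + 4 = 84.
By inclusion–exclusion the count is 680 − 691 + 84 = 73.

73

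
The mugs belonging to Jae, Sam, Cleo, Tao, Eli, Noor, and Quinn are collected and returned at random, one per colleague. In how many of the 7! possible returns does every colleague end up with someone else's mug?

1854

Count assignments avoiding every fixed point. For any j of the 7 colleagues fixed to their own mug, the other 7−j can be arranged in (7−j)! ways.
By inclusion–exclusion this is Σ_{j=0}^{7} (−1)^j C(7,j)·(7−j)!.
Computing: 5040 − 5040 + 2520 − 840 + 210 − 42 + 7 − 1 = 1854.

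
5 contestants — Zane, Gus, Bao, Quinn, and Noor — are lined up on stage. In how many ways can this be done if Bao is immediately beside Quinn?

Glue Bao and Quinn into one block (2 internal orders), leaving 4 units to arrange in a row.
That gives 2 × 4! = 2 × 24 = 48.

48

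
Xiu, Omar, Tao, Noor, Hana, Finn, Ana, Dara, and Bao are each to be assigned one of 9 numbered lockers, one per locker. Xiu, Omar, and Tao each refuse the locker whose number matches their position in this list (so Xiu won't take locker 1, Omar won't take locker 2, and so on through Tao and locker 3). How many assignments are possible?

256320

Let Aᵢ (for i ∈ {1, 2, 3}) be the placements that put person i in their forbidden locker. Any j of these fix j positions, leaving (9−j)! ways to fill the rest, and there are C(3,j) ways to pick which j.
By inclusion–exclusion, the number of valid placements is Σ_{j=0}^{3} (−1)^j C(3,j)·(9−j)!.
Computing: 362880 − 120960 + 15120 − 720 = 256320.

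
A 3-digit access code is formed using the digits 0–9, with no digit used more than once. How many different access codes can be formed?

With no repetition, fill the 3 digits in order: 10 choices, then 9, down to 8.
10 × 9 × 8 = 720.

720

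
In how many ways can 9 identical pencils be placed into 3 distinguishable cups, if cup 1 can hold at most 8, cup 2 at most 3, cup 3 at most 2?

11

By stars and bars, unrestricted non-negative solutions to x_1+…+x_3 = 9 number C(9+2,2) = 55.
Subtract solutions that violate a single cap (substitute x_i' = x_i − (cap_i+1)): x_1 ≥ 9 gives C(2,2) = 1; x_2 ≥ 4 gives C(7,2) = 21; x_3 ≥ 3 gives C(8,2) = 28. Together 50.
Add back pairs where two caps are both exceeded: 0 + 0 + 6 = 6.
By inclusion–exclusion the count is 55 − 50 + 6 = 11.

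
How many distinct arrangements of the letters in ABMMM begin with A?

4

With the first slot taken by A, it remains to arrange the other 4 letters (BMMM).
Those 4 letters have M appearing 3 times, giving (4)!/(3!) = 4.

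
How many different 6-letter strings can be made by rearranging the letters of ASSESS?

The 6 letters of ASSESS have repeats: S appearing 4 times.
The number of distinct arrangements is 6!/(4!) = 720/24 = 30.

30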